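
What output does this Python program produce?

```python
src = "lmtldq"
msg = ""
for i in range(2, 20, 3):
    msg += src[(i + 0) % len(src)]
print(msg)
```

i=2: add src[2]='t' → 't'
i=5: add src[5]='q' → 'tq'
i=8: add src[2]='t' → 'tqt'
i=11: add src[5]='q' → 'tqtq'
i=14: add src[2]='t' → 'tqtqt'
i=17: add src[5]='q' → 'tqtqtq'

tqtqtq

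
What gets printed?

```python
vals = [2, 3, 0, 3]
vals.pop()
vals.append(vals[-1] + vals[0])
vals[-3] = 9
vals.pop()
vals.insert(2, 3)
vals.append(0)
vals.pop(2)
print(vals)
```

[2, 9, 0, 0]

pop() removes 3 → [2, 3, 0]
append vals[-1]+vals[0] = 0+2 = 2 → [2, 3, 0, 2]
vals[-3] = 9 → [2, 9, 0, 2]
pop() removes 2 → [2, 9, 0]
insert 3 at 2 → [2, 9, 3, 0]
append 0 → [2, 9, 3, 0, 0]
pop(2) removes 3 → [2, 9, 0, 0]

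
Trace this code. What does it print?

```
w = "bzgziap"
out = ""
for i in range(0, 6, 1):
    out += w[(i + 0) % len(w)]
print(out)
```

bzgzia

i=0: add w[0]='b' → 'b'
i=1: add w[1]='z' → 'bz'
i=2: add w[2]='g' → 'bzg'
i=3: add w[3]='z' → 'bzgz'
i=4: add w[4]='i' → 'bzgzi'
i=5: add w[5]='a' → 'bzgzia'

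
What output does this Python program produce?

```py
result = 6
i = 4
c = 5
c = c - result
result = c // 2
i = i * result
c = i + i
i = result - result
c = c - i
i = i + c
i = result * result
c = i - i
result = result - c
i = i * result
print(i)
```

-1

c = 5-6 = -1
result = (-1)//2 = -1
i = 4*(-1) = -4
c = (-4)+(-4) = -8
i = (-1)-(-1) = 0
c = (-8)-0 = -8
i = 0+(-8) = -8
i = (-1)*(-1) = 1
c = 1-1 = 0
result = (-1)-0 = -1
i = 1*(-1) = -1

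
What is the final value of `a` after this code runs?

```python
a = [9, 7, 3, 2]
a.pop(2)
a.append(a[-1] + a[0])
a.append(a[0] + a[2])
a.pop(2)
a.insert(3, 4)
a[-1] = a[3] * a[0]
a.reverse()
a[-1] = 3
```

pop(2) removes 3 → [9, 7, 2]
append a[-1]+a[0] = 2+9 = 11 → [9, 7, 2, 11]
append a[0]+a[2] = 9+2 = 11 → [9, 7, 2, 11, 11]
pop(2) removes 2 → [9, 7, 11, 11]
insert 4 at 3 → [9, 7, 11, 4, 11]
a[-1] = a[3]*a[0] = 4*9 = 36 → [9, 7, 11, 4, 36]
reverse → [36, 4, 11, 7, 9]
a[-1] = 3 → [36, 4, 11, 7, 3]

[36, 4, 11, 7, 3]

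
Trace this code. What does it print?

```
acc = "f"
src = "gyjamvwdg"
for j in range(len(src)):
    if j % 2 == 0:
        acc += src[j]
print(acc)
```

fgjmwg

j=0: add 'g' → 'fg'
j=1: skip
j=2: add 'j' → 'fgj'
j=3: skip
j=4: add 'm' → 'fgjm'
j=5: skip
j=6: add 'w' → 'fgjmw'
j=7: skip
j=8: add 'g' → 'fgjmwg'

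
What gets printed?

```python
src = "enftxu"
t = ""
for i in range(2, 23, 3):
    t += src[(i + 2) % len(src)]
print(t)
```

i=2: add src[4]='x' → 'x'
i=5: add src[1]='n' → 'xn'
i=8: add src[4]='x' → 'xnx'
i=11: add src[1]='n' → 'xnxn'
i=14: add src[4]='x' → 'xnxnx'
i=17: add src[1]='n' → 'xnxnxn'
i=20: add src[4]='x' → 'xnxnxnx'

xnxnxnx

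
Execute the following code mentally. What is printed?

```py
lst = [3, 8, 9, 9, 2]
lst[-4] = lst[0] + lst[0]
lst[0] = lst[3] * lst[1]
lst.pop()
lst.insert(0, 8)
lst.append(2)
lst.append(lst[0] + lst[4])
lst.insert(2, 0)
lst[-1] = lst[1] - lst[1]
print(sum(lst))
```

88

lst[-4] = lst[0]+lst[0] = 3+3 = 6 → [3, 6, 9, 9, 2]
lst[0] = lst[3]*lst[1] = 9*6 = 54 → [54, 6, 9, 9, 2]
pop() removes 2 → [54, 6, 9, 9]
insert 8 at 0 → [8, 54, 6, 9, 9]
append 2 → [8, 54, 6, 9, 9, 2]
append lst[0]+lst[4] = 8+9 = 17 → [8, 54, 6, 9, 9, 2, 17]
insert 0 at 2 → [8, 54, 0, 6, 9, 9, 2, 17]
lst[-1] = lst[1]-lst[1] = 54-54 = 0 → [8, 54, 0, 6, 9, 9, 2, 0]
sum = 88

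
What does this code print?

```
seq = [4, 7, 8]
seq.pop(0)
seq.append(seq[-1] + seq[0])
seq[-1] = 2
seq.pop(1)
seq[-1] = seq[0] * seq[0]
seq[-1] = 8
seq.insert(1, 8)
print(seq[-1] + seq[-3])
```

15

pop(0) removes 4 → [7, 8]
append seq[-1]+seq[0] = 8+7 = 15 → [7, 8, 15]
seq[-1] = 2 → [7, 8, 2]
pop(1) removes 8 → [7, 2]
seq[-1] = seq[0]*seq[0] = 7*7 = 49 → [7, 49]
seq[-1] = 8 → [7, 8]
insert 8 at 1 → [7, 8, 8]
seq[-1]+seq[-3] = 8+7 = 15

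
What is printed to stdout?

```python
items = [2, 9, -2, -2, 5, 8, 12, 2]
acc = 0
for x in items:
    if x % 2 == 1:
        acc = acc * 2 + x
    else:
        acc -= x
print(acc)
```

1

x=2: not odd, acc = 0-2 = -2
x=9: odd, acc = (-2)*2+9 = 5
x=-2: not odd, acc = 5-(-2) = 7
x=-2: not odd, acc = 7-(-2) = 9
x=5: odd, acc = 9*2+5 = 23
x=8: not odd, acc = 23-8 = 15
x=12: not odd, acc = 15-12 = 3
x=2: not odd, acc = 3-2 = 1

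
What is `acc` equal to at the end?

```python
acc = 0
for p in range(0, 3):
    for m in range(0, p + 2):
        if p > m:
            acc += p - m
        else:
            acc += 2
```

p=0,m=0: not 0>0, acc = 0+2 = 2
p=0,m=1: not 0>1, acc = 2+2 = 4
p=1,m=0: 1>0, acc = 4+1 = 5
p=1,m=1: not 1>1, acc = 5+2 = 7
p=1,m=2: not 1>2, acc = 7+2 = 9
p=2,m=0: 2>0, acc = 9+2 = 11
p=2,m=1: 2>1, acc = 11+1 = 12
p=2,m=2: not 2>2, acc = 12+2 = 14
p=2,m=3: not 2>3, acc = 14+2 = 16

16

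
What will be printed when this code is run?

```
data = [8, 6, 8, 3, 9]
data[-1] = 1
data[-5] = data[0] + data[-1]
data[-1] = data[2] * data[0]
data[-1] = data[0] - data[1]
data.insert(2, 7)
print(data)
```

[9, 6, 7, 8, 3, 3]

data[-1] = 1 → [8, 6, 8, 3, 1]
data[-5] = data[0]+data[-1] = 8+1 = 9 → [9, 6, 8, 3, 1]
data[-1] = data[2]*data[0] = 8*9 = 72 → [9, 6, 8, 3, 72]
data[-1] = data[0]-data[1] = 9-6 = 3 → [9, 6, 8, 3, 3]
insert 7 at 2 → [9, 6, 7, 8, 3, 3]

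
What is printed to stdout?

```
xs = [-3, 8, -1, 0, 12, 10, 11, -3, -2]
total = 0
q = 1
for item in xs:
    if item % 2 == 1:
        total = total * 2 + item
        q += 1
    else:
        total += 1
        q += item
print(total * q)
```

396

item=-3: odd, total = 0*2+(-3) = -3; q=2
item=8: not odd, total = (-3)+1 = -2; q=10
item=-1: odd, total = (-2)*2+(-1) = -5; q=11
item=0: not odd, total = (-5)+1 = -4; q=11
item=12: not odd, total = (-4)+1 = -3; q=23
item=10: not odd, total = (-3)+1 = -2; q=33
item=11: odd, total = (-2)*2+11 = 7; q=34
item=-3: odd, total = 7*2+(-3) = 11; q=35
item=-2: not odd, total = 11+1 = 12; q=33
total*q = 12*33 = 396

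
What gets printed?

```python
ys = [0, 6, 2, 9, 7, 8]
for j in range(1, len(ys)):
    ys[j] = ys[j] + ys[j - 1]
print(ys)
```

j=1: ys[1] = 6+0 = 6 → [0, 6, 2, 9, 7, 8]
j=2: ys[2] = 2+6 = 8 → [0, 6, 8, 9, 7, 8]
j=3: ys[3] = 9+8 = 17 → [0, 6, 8, 17, 7, 8]
j=4: ys[4] = 7+17 = 24 → [0, 6, 8, 17, 24, 8]
j=5: ys[5] = 8+24 = 32 → [0, 6, 8, 17, 24, 32]

[0, 6, 8, 17, 24, 32]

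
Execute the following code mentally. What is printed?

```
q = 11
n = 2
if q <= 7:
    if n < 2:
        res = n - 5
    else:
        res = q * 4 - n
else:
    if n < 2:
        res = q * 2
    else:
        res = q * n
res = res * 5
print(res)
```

q=11, n=2
q <= 7 is False; n < 2 is False
→ res = q * n = 22
res = 22*5 = 110

110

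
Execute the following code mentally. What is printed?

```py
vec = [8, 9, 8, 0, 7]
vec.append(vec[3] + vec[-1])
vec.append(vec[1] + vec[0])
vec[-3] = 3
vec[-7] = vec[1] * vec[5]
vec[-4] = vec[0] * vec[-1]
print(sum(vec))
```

append vec[3]+vec[-1] = 0+7 = 7 → [8, 9, 8, 0, 7, 7]
append vec[1]+vec[0] = 9+8 = 17 → [8, 9, 8, 0, 7, 7, 17]
vec[-3] = 3 → [8, 9, 8, 0, 3, 7, 17]
vec[-7] = vec[1]*vec[5] = 9*7 = 63 → [63, 9, 8, 0, 3, 7, 17]
vec[-4] = vec[0]*vec[-1] = 63*17 = 1071 → [63, 9, 8, 1071, 3, 7, 17]
sum = 1178

1178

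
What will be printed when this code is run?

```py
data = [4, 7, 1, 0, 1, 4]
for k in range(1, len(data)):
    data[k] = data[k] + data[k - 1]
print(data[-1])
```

k=1: data[1] = 7+4 = 11 → [4, 11, 1, 0, 1, 4]
k=2: data[2] = 1+11 = 12 → [4, 11, 12, 0, 1, 4]
k=3: data[3] = 0+12 = 12 → [4, 11, 12, 12, 1, 4]
k=4: data[4] = 1+12 = 13 → [4, 11, 12, 12, 13, 4]
k=5: data[5] = 4+13 = 17 → [4, 11, 12, 12, 13, 17]

17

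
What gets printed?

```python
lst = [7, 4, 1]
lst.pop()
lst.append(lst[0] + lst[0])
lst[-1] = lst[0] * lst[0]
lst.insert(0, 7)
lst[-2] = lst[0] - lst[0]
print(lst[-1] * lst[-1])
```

pop() removes 1 → [7, 4]
append lst[0]+lst[0] = 7+7 = 14 → [7, 4, 14]
lst[-1] = lst[0]*lst[0] = 7*7 = 49 → [7, 4, 49]
insert 7 at 0 → [7, 7, 4, 49]
lst[-2] = lst[0]-lst[0] = 7-7 = 0 → [7, 7, 0, 49]
lst[-1]*lst[-1] = 49*49 = 2401

2401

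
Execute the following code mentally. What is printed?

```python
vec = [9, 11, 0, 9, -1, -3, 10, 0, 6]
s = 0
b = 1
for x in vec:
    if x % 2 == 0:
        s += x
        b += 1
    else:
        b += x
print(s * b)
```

480

x=9: not even; b=10
x=11: not even; b=21
x=0: even, s = 0+0 = 0; b=22
x=9: not even; b=31
x=-1: not even; b=30
x=-3: not even; b=27
x=10: even, s = 0+10 = 10; b=28
x=0: even, s = 10+0 = 10; b=29
x=6: even, s = 10+6 = 16; b=30
s*b = 16*30 = 480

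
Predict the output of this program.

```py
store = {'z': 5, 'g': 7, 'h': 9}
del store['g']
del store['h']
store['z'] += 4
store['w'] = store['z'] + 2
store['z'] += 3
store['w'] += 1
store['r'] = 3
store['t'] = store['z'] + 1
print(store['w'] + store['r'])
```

del 'g' → {'z': 5, 'h': 9}
del 'h' → {'z': 5}
store['z'] = 5+4 = 9 → {'z': 9}
store['w'] = store['z']+2 = 11 → {'z': 9, 'w': 11}
store['z'] = 9+3 = 12 → {'z': 12, 'w': 11}
store['w'] = 11+1 = 12 → {'z': 12, 'w': 12}
store['r'] = 3 → {'z': 12, 'w': 12, 'r': 3}
store['t'] = store['z']+1 = 13 → {'z': 12, 'w': 12, 'r': 3, 't': 13}
store['w']+store['r'] = 12+3 = 15

15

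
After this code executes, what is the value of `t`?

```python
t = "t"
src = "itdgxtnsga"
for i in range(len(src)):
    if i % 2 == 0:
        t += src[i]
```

'tidxng'

i=0: add 'i' → 'ti'
i=1: skip
i=2: add 'd' → 'tid'
i=3: skip
i=4: add 'x' → 'tidx'
i=5: skip
i=6: add 'n' → 'tidxn'
i=7: skip
i=8: add 'g' → 'tidxng'
i=9: skip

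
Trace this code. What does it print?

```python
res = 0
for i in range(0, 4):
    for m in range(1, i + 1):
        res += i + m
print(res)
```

i=1,m=1: res = 0+2 = 2
i=2,m=1: res = 2+3 = 5
i=2,m=2: res = 5+4 = 9
i=3,m=1: res = 9+4 = 13
i=3,m=2: res = 13+5 = 18
i=3,m=3: res = 18+6 = 24

24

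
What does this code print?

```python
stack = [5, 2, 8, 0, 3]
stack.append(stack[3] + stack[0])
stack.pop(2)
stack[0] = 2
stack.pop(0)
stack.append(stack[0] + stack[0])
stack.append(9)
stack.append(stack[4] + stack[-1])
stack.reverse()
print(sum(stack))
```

append stack[3]+stack[0] = 0+5 = 5 → [5, 2, 8, 0, 3, 5]
pop(2) removes 8 → [5, 2, 0, 3, 5]
stack[0] = 2 → [2, 2, 0, 3, 5]
pop(0) removes 2 → [2, 0, 3, 5]
append stack[0]+stack[0] = 2+2 = 4 → [2, 0, 3, 5, 4]
append 9 → [2, 0, 3, 5, 4, 9]
append stack[4]+stack[-1] = 4+9 = 13 → [2, 0, 3, 5, 4, 9, 13]
reverse → [13, 9, 4, 5, 3, 0, 2]
sum = 36

36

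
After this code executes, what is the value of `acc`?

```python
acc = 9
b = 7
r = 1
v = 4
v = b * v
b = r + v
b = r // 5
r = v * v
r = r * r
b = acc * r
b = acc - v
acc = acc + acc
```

v = 7*4 = 28
b = 1+28 = 29
b = 1//5 = 0
r = 28*28 = 784
r = 784*784 = 614656
b = 9*614656 = 5531904
b = 9-28 = -19
acc = 9+9 = 18

18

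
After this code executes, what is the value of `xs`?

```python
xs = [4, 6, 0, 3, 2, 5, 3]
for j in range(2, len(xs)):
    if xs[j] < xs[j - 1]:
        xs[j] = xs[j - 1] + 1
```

[4, 6, 7, 8, 9, 10, 11]

j=2: 0<6, xs[2] = 6+1 = 7 → [4, 6, 7, 3, 2, 5, 3]
j=3: 3<7, xs[3] = 7+1 = 8 → [4, 6, 7, 8, 2, 5, 3]
j=4: 2<8, xs[4] = 8+1 = 9 → [4, 6, 7, 8, 9, 5, 3]
j=5: 5<9, xs[5] = 9+1 = 10 → [4, 6, 7, 8, 9, 10, 3]
j=6: 3<10, xs[6] = 10+1 = 11 → [4, 6, 7, 8, 9, 10, 11]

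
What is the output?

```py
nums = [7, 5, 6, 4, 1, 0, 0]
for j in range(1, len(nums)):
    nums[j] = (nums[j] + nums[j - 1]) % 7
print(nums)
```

[7, 5, 4, 1, 2, 2, 2]

j=1: nums[1] = (5+7)%7 = 5 → [7, 5, 6, 4, 1, 0, 0]
j=2: nums[2] = (6+5)%7 = 4 → [7, 5, 4, 4, 1, 0, 0]
j=3: nums[3] = (4+4)%7 = 1 → [7, 5, 4, 1, 1, 0, 0]
j=4: nums[4] = (1+1)%7 = 2 → [7, 5, 4, 1, 2, 0, 0]
j=5: nums[5] = (0+2)%7 = 2 → [7, 5, 4, 1, 2, 2, 0]
j=6: nums[6] = (0+2)%7 = 2 → [7, 5, 4, 1, 2, 2, 2]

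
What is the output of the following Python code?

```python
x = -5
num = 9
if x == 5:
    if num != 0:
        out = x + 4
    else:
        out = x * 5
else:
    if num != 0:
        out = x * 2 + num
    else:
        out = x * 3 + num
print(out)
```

x=-5, num=9
x == 5 is False; num != 0 is True
→ out = x * 2 + num = -1

-1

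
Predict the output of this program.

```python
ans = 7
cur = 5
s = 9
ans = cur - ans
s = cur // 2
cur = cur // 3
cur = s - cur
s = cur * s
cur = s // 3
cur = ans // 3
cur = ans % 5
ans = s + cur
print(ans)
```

5

ans = 5-7 = -2
s = 5//2 = 2
cur = 5//3 = 1
cur = 2-1 = 1
s = 1*2 = 2
cur = 2//3 = 0
cur = (-2)//3 = -1
cur = (-2)%5 = 3
ans = 2+3 = 5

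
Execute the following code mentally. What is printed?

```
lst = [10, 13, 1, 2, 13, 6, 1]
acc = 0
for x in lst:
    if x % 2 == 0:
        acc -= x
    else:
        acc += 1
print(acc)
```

-14

x=10: even, acc = 0-10 = -10
x=13: not even, acc = (-10)+1 = -9
x=1: not even, acc = (-9)+1 = -8
x=2: even, acc = (-8)-2 = -10
x=13: not even, acc = (-10)+1 = -9
x=6: even, acc = (-9)-6 = -15
x=1: not even, acc = (-15)+1 = -14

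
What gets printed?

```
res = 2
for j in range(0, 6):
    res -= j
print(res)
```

-13

j=0: res = 2-0 = 2
j=1: res = 2-1 = 1
j=2: res = 1-2 = -1
j=3: res = (-1)-3 = -4
j=4: res = (-4)-4 = -8
j=5: res = (-8)-5 = -13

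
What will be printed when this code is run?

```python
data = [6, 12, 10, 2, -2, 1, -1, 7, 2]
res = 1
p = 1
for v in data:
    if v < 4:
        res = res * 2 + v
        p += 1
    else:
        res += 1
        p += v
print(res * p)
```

v=6: not <4, res = 1+1 = 2; p=7
v=12: not <4, res = 2+1 = 3; p=19
v=10: not <4, res = 3+1 = 4; p=29
v=2: <4, res = 4*2+2 = 10; p=30
v=-2: <4, res = 10*2+(-2) = 18; p=31
v=1: <4, res = 18*2+1 = 37; p=32
v=-1: <4, res = 37*2+(-1) = 73; p=33
v=7: not <4, res = 73+1 = 74; p=40
v=2: <4, res = 74*2+2 = 150; p=41
res*p = 150*41 = 6150

6150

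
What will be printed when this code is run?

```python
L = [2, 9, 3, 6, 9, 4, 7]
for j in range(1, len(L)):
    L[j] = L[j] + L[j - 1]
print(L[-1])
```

j=1: L[1] = 9+2 = 11 → [2, 11, 3, 6, 9, 4, 7]
j=2: L[2] = 3+11 = 14 → [2, 11, 14, 6, 9, 4, 7]
j=3: L[3] = 6+14 = 20 → [2, 11, 14, 20, 9, 4, 7]
j=4: L[4] = 9+20 = 29 → [2, 11, 14, 20, 29, 4, 7]
j=5: L[5] = 4+29 = 33 → [2, 11, 14, 20, 29, 33, 7]
j=6: L[6] = 7+33 = 40 → [2, 11, 14, 20, 29, 33, 40]

40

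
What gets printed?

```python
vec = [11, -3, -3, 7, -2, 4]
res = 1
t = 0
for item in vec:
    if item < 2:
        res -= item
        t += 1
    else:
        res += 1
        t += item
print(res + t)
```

37

item=11: not <2, res = 1+1 = 2; t=11
item=-3: <2, res = 2-(-3) = 5; t=12
item=-3: <2, res = 5-(-3) = 8; t=13
item=7: not <2, res = 8+1 = 9; t=20
item=-2: <2, res = 9-(-2) = 11; t=21
item=4: not <2, res = 11+1 = 12; t=25
res+t = 12+25 = 37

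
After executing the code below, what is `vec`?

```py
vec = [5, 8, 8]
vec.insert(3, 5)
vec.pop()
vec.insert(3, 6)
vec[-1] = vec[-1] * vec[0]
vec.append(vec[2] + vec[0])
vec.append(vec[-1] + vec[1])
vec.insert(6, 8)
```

insert 5 at 3 → [5, 8, 8, 5]
pop() removes 5 → [5, 8, 8]
insert 6 at 3 → [5, 8, 8, 6]
vec[-1] = vec[-1]*vec[0] = 6*5 = 30 → [5, 8, 8, 30]
append vec[2]+vec[0] = 8+5 = 13 → [5, 8, 8, 30, 13]
append vec[-1]+vec[1] = 13+8 = 21 → [5, 8, 8, 30, 13, 21]
insert 8 at 6 → [5, 8, 8, 30, 13, 21, 8]

[5, 8, 8, 30, 13, 21, 8]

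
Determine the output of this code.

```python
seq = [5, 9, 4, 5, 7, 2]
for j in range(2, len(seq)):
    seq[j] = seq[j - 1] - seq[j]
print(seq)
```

[5, 9, 5, 0, -7, -9]

j=2: seq[2] = 9-4 = 5 → [5, 9, 5, 5, 7, 2]
j=3: seq[3] = 5-5 = 0 → [5, 9, 5, 0, 7, 2]
j=4: seq[4] = 0-7 = -7 → [5, 9, 5, 0, -7, 2]
j=5: seq[5] = (-7)-2 = -9 → [5, 9, 5, 0, -7, -9]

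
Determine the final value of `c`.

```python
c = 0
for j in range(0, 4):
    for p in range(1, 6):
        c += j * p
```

j=0,p=1: c = 0+0 = 0
j=0,p=2: c = 0+0 = 0
j=0,p=3: c = 0+0 = 0
j=0,p=4: c = 0+0 = 0
j=0,p=5: c = 0+0 = 0
j=1,p=1: c = 0+1 = 1
j=1,p=2: c = 1+2 = 3
j=1,p=3: c = 3+3 = 6
j=1,p=4: c = 6+4 = 10
j=1,p=5: c = 10+5 = 15
j=2,p=1: c = 15+2 = 17
j=2,p=2: c = 17+4 = 21
j=2,p=3: c = 21+6 = 27
j=2,p=4: c = 27+8 = 35
j=2,p=5: c = 35+10 = 45
j=3,p=1: c = 45+3 = 48
j=3,p=2: c = 48+6 = 54
j=3,p=3: c = 54+9 = 63
j=3,p=4: c = 63+12 = 75
j=3,p=5: c = 75+15 = 90

90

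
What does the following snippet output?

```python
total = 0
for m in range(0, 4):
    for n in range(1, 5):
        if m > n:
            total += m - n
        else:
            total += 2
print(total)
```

m=0,n=1: not 0>1, total = 0+2 = 2
m=0,n=2: not 0>2, total = 2+2 = 4
m=0,n=3: not 0>3, total = 4+2 = 6
m=0,n=4: not 0>4, total = 6+2 = 8
m=1,n=1: not 1>1, total = 8+2 = 10
m=1,n=2: not 1>2, total = 10+2 = 12
m=1,n=3: not 1>3, total = 12+2 = 14
m=1,n=4: not 1>4, total = 14+2 = 16
m=2,n=1: 2>1, total = 16+1 = 17
m=2,n=2: not 2>2, total = 17+2 = 19
m=2,n=3: not 2>3, total = 19+2 = 21
m=2,n=4: not 2>4, total = 21+2 = 23
m=3,n=1: 3>1, total = 23+2 = 25
m=3,n=2: 3>2, total = 25+1 = 26
m=3,n=3: not 3>3, total = 26+2 = 28
m=3,n=4: not 3>4, total = 28+2 = 30

30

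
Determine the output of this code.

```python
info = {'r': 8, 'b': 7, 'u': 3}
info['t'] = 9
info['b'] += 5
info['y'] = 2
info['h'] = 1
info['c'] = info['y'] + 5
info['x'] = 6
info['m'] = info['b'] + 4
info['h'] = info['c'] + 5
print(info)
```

{'r': 8, 'b': 12, 'u': 3, 't': 9, 'y': 2, 'h': 12, 'c': 7, 'x': 6, 'm': 16}

info['t'] = 9 → {'r': 8, 'b': 7, 'u': 3, 't': 9}
info['b'] = 7+5 = 12 → {'r': 8, 'b': 12, 'u': 3, 't': 9}
info['y'] = 2 → {'r': 8, 'b': 12, 'u': 3, 't': 9, 'y': 2}
info['h'] = 1 → {'r': 8, 'b': 12, 'u': 3, 't': 9, 'y': 2, 'h': 1}
info['c'] = info['y']+5 = 7 → {'r': 8, 'b': 12, 'u': 3, 't': 9, 'y': 2, 'h': 1, 'c': 7}
info['x'] = 6 → {'r': 8, 'b': 12, 'u': 3, 't': 9, 'y': 2, 'h': 1, 'c': 7, 'x': 6}
info['m'] = info['b']+4 = 16 → {'r': 8, 'b': 12, 'u': 3, 't': 9, 'y': 2, 'h': 1, 'c': 7, 'x': 6, 'm': 16}
info['h'] = info['c']+5 = 12 → {'r': 8, 'b': 12, 'u': 3, 't': 9, 'y': 2, 'h': 12, 'c': 7, 'x': 6, 'm': 16}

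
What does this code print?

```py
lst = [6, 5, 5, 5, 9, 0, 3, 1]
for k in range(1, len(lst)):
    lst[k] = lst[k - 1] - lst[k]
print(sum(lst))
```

-85

k=1: lst[1] = 6-5 = 1 → [6, 1, 5, 5, 9, 0, 3, 1]
k=2: lst[2] = 1-5 = -4 → [6, 1, -4, 5, 9, 0, 3, 1]
k=3: lst[3] = (-4)-5 = -9 → [6, 1, -4, -9, 9, 0, 3, 1]
k=4: lst[4] = (-9)-9 = -18 → [6, 1, -4, -9, -18, 0, 3, 1]
k=5: lst[5] = (-18)-0 = -18 → [6, 1, -4, -9, -18, -18, 3, 1]
k=6: lst[6] = (-18)-3 = -21 → [6, 1, -4, -9, -18, -18, -21, 1]
k=7: lst[7] = (-21)-1 = -22 → [6, 1, -4, -9, -18, -18, -21, -22]
sum = -85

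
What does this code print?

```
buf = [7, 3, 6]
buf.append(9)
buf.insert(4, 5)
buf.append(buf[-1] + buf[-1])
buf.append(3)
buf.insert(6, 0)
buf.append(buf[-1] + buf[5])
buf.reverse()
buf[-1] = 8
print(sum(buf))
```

57

append 9 → [7, 3, 6, 9]
insert 5 at 4 → [7, 3, 6, 9, 5]
append buf[-1]+buf[-1] = 5+5 = 10 → [7, 3, 6, 9, 5, 10]
append 3 → [7, 3, 6, 9, 5, 10, 3]
insert 0 at 6 → [7, 3, 6, 9, 5, 10, 0, 3]
append buf[-1]+buf[5] = 3+10 = 13 → [7, 3, 6, 9, 5, 10, 0, 3, 13]
reverse → [13, 3, 0, 10, 5, 9, 6, 3, 7]
buf[-1] = 8 → [13, 3, 0, 10, 5, 9, 6, 3, 8]
sum = 57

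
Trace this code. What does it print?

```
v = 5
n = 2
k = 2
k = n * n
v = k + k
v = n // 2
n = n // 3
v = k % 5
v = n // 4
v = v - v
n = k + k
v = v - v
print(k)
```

k = 2*2 = 4
v = 4+4 = 8
v = 2//2 = 1
n = 2//3 = 0
v = 4%5 = 4
v = 0//4 = 0
v = 0-0 = 0
n = 4+4 = 8
v = 0-0 = 0

4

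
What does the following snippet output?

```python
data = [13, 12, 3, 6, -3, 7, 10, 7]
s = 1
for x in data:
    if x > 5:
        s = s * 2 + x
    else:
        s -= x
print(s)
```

751

x=13: >5, s = 1*2+13 = 15
x=12: >5, s = 15*2+12 = 42
x=3: not >5, s = 42-3 = 39
x=6: >5, s = 39*2+6 = 84
x=-3: not >5, s = 84-(-3) = 87
x=7: >5, s = 87*2+7 = 181
x=10: >5, s = 181*2+10 = 372
x=7: >5, s = 372*2+7 = 751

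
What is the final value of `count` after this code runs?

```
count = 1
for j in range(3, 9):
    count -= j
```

j=3: count = 1-3 = -2
j=4: count = (-2)-4 = -6
j=5: count = (-6)-5 = -11
j=6: count = (-11)-6 = -17
j=7: count = (-17)-7 = -24
j=8: count = (-24)-8 = -32

-32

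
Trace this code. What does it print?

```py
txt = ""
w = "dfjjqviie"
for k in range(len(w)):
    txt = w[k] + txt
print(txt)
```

eiivqjjfd

k=0: prepend 'd' → 'd'
k=1: prepend 'f' → 'fd'
k=2: prepend 'j' → 'jfd'
k=3: prepend 'j' → 'jjfd'
k=4: prepend 'q' → 'qjjfd'
k=5: prepend 'v' → 'vqjjfd'
k=6: prepend 'i' → 'ivqjjfd'
k=7: prepend 'i' → 'iivqjjfd'
k=8: prepend 'e' → 'eiivqjjfd'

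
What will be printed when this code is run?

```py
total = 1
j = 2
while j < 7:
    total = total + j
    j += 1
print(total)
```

21

j=2: total = 1+2 = 3
j=3: total = 3+3 = 6
j=4: total = 6+4 = 10
j=5: total = 10+5 = 15
j=6: total = 15+6 = 21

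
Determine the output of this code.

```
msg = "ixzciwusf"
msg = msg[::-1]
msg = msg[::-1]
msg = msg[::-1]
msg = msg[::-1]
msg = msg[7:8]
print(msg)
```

reverse → 'fsuwiczxi'
reverse → 'ixzciwusf'
reverse → 'fsuwiczxi'
reverse → 'ixzciwusf'
slice [7:8] → 's'

s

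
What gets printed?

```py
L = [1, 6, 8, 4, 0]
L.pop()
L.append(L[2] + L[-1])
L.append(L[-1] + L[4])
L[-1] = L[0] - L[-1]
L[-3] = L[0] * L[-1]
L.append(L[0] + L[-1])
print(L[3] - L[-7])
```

pop() removes 0 → [1, 6, 8, 4]
append L[2]+L[-1] = 8+4 = 12 → [1, 6, 8, 4, 12]
append L[-1]+L[4] = 12+12 = 24 → [1, 6, 8, 4, 12, 24]
L[-1] = L[0]-L[-1] = 1-24 = -23 → [1, 6, 8, 4, 12, -23]
L[-3] = L[0]*L[-1] = 1*(-23) = -23 → [1, 6, 8, -23, 12, -23]
append L[0]+L[-1] = 1+(-23) = -22 → [1, 6, 8, -23, 12, -23, -22]
L[3]-L[-7] = (-23)-1 = -24

-24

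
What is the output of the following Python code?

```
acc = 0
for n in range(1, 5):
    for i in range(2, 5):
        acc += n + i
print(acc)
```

66

n=1,i=2: acc = 0+3 = 3
n=1,i=3: acc = 3+4 = 7
n=1,i=4: acc = 7+5 = 12
n=2,i=2: acc = 12+4 = 16
n=2,i=3: acc = 16+5 = 21
n=2,i=4: acc = 21+6 = 27
n=3,i=2: acc = 27+5 = 32
n=3,i=3: acc = 32+6 = 38
n=3,i=4: acc = 38+7 = 45
n=4,i=2: acc = 45+6 = 51
n=4,i=3: acc = 51+7 = 58
n=4,i=4: acc = 58+8 = 66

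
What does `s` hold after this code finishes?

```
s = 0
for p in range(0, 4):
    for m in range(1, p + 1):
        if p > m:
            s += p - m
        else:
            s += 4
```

p=1,m=1: not 1>1, s = 0+4 = 4
p=2,m=1: 2>1, s = 4+1 = 5
p=2,m=2: not 2>2, s = 5+4 = 9
p=3,m=1: 3>1, s = 9+2 = 11
p=3,m=2: 3>2, s = 11+1 = 12
p=3,m=3: not 3>3, s = 12+4 = 16

16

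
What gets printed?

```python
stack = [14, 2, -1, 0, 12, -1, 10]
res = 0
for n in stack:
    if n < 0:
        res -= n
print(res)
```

n=14: not <0
n=2: not <0
n=-1: <0, res = 0-(-1) = 1
n=0: not <0
n=12: not <0
n=-1: <0, res = 1-(-1) = 2
n=10: not <0

2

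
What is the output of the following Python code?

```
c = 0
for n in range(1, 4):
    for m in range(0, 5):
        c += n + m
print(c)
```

60

n=1,m=0: c = 0+1 = 1
n=1,m=1: c = 1+2 = 3
n=1,m=2: c = 3+3 = 6
n=1,m=3: c = 6+4 = 10
n=1,m=4: c = 10+5 = 15
n=2,m=0: c = 15+2 = 17
n=2,m=1: c = 17+3 = 20
n=2,m=2: c = 20+4 = 24
n=2,m=3: c = 24+5 = 29
n=2,m=4: c = 29+6 = 35
n=3,m=0: c = 35+3 = 38
n=3,m=1: c = 38+4 = 42
n=3,m=2: c = 42+5 = 47
n=3,m=3: c = 47+6 = 53
n=3,m=4: c = 53+7 = 60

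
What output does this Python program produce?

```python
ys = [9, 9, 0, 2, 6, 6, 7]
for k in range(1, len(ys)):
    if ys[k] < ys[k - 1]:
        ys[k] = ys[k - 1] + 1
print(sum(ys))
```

78

k=1: 9>=9, unchanged → [9, 9, 0, 2, 6, 6, 7]
k=2: 0<9, ys[2] = 9+1 = 10 → [9, 9, 10, 2, 6, 6, 7]
k=3: 2<10, ys[3] = 10+1 = 11 → [9, 9, 10, 11, 6, 6, 7]
k=4: 6<11, ys[4] = 11+1 = 12 → [9, 9, 10, 11, 12, 6, 7]
k=5: 6<12, ys[5] = 12+1 = 13 → [9, 9, 10, 11, 12, 13, 7]
k=6: 7<13, ys[6] = 13+1 = 14 → [9, 9, 10, 11, 12, 13, 14]
sum = 78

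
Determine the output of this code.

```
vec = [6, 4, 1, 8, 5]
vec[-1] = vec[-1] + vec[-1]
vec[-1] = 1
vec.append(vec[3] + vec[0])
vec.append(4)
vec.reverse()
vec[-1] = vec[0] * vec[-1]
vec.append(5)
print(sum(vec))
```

vec[-1] = vec[-1]+vec[-1] = 5+5 = 10 → [6, 4, 1, 8, 10]
vec[-1] = 1 → [6, 4, 1, 8, 1]
append vec[3]+vec[0] = 8+6 = 14 → [6, 4, 1, 8, 1, 14]
append 4 → [6, 4, 1, 8, 1, 14, 4]
reverse → [4, 14, 1, 8, 1, 4, 6]
vec[-1] = vec[0]*vec[-1] = 4*6 = 24 → [4, 14, 1, 8, 1, 4, 24]
append 5 → [4, 14, 1, 8, 1, 4, 24, 5]
sum = 61

61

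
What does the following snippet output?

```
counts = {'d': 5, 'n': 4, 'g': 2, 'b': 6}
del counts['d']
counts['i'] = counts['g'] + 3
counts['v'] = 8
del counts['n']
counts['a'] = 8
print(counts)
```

{'g': 2, 'b': 6, 'i': 5, 'v': 8, 'a': 8}

del 'd' → {'n': 4, 'g': 2, 'b': 6}
counts['i'] = counts['g']+3 = 5 → {'n': 4, 'g': 2, 'b': 6, 'i': 5}
counts['v'] = 8 → {'n': 4, 'g': 2, 'b': 6, 'i': 5, 'v': 8}
del 'n' → {'g': 2, 'b': 6, 'i': 5, 'v': 8}
counts['a'] = 8 → {'g': 2, 'b': 6, 'i': 5, 'v': 8, 'a': 8}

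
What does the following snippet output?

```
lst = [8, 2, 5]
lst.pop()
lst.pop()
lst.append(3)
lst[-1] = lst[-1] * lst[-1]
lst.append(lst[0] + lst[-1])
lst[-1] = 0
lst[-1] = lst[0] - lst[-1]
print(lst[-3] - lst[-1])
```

0

pop() removes 5 → [8, 2]
pop() removes 2 → [8]
append 3 → [8, 3]
lst[-1] = lst[-1]*lst[-1] = 3*3 = 9 → [8, 9]
append lst[0]+lst[-1] = 8+9 = 17 → [8, 9, 17]
lst[-1] = 0 → [8, 9, 0]
lst[-1] = lst[0]-lst[-1] = 8-0 = 8 → [8, 9, 8]
lst[-3]-lst[-1] = 8-8 = 0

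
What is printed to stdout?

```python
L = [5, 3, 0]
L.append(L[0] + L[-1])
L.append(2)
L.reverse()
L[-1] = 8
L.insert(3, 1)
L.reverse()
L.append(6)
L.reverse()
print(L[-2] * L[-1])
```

24

append L[0]+L[-1] = 5+0 = 5 → [5, 3, 0, 5]
append 2 → [5, 3, 0, 5, 2]
reverse → [2, 5, 0, 3, 5]
L[-1] = 8 → [2, 5, 0, 3, 8]
insert 1 at 3 → [2, 5, 0, 1, 3, 8]
reverse → [8, 3, 1, 0, 5, 2]
append 6 → [8, 3, 1, 0, 5, 2, 6]
reverse → [6, 2, 5, 0, 1, 3, 8]
L[-2]*L[-1] = 3*8 = 24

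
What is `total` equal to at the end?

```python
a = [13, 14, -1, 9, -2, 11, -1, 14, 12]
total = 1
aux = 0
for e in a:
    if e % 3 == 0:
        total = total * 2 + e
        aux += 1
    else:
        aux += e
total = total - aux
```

e=13: not %3==0; aux=13
e=14: not %3==0; aux=27
e=-1: not %3==0; aux=26
e=9: %3==0, total = 1*2+9 = 11; aux=27
e=-2: not %3==0; aux=25
e=11: not %3==0; aux=36
e=-1: not %3==0; aux=35
e=14: not %3==0; aux=49
e=12: %3==0, total = 11*2+12 = 34; aux=50
total-aux = 34-50 = -16

-16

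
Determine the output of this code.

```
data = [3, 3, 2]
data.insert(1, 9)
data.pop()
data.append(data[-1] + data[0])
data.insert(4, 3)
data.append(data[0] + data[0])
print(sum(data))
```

insert 9 at 1 → [3, 9, 3, 2]
pop() removes 2 → [3, 9, 3]
append data[-1]+data[0] = 3+3 = 6 → [3, 9, 3, 6]
insert 3 at 4 → [3, 9, 3, 6, 3]
append data[0]+data[0] = 3+3 = 6 → [3, 9, 3, 6, 3, 6]
sum = 30

30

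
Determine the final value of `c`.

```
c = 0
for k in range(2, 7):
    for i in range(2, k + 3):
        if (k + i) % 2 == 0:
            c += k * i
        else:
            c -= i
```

k=2,i=2: even sum, c = 0+4 = 4
k=2,i=3: odd sum, c = 4-3 = 1
k=2,i=4: even sum, c = 1+8 = 9
k=3,i=2: odd sum, c = 9-2 = 7
k=3,i=3: even sum, c = 7+9 = 16
k=3,i=4: odd sum, c = 16-4 = 12
k=3,i=5: even sum, c = 12+15 = 27
k=4,i=2: even sum, c = 27+8 = 35
k=4,i=3: odd sum, c = 35-3 = 32
k=4,i=4: even sum, c = 32+16 = 48
k=4,i=5: odd sum, c = 48-5 = 43
k=4,i=6: even sum, c = 43+24 = 67
k=5,i=2: odd sum, c = 67-2 = 65
k=5,i=3: even sum, c = 65+15 = 80
k=5,i=4: odd sum, c = 80-4 = 76
k=5,i=5: even sum, c = 76+25 = 101
k=5,i=6: odd sum, c = 101-6 = 95
k=5,i=7: even sum, c = 95+35 = 130
k=6,i=2: even sum, c = 130+12 = 142
k=6,i=3: odd sum, c = 142-3 = 139
k=6,i=4: even sum, c = 139+24 = 163
k=6,i=5: odd sum, c = 163-5 = 158
k=6,i=6: even sum, c = 158+36 = 194
k=6,i=7: odd sum, c = 194-7 = 187
k=6,i=8: even sum, c = 187+48 = 235

235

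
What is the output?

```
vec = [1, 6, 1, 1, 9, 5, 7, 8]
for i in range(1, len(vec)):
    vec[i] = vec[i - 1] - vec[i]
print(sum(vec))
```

-118

i=1: vec[1] = 1-6 = -5 → [1, -5, 1, 1, 9, 5, 7, 8]
i=2: vec[2] = (-5)-1 = -6 → [1, -5, -6, 1, 9, 5, 7, 8]
i=3: vec[3] = (-6)-1 = -7 → [1, -5, -6, -7, 9, 5, 7, 8]
i=4: vec[4] = (-7)-9 = -16 → [1, -5, -6, -7, -16, 5, 7, 8]
i=5: vec[5] = (-16)-5 = -21 → [1, -5, -6, -7, -16, -21, 7, 8]
i=6: vec[6] = (-21)-7 = -28 → [1, -5, -6, -7, -16, -21, -28, 8]
i=7: vec[7] = (-28)-8 = -36 → [1, -5, -6, -7, -16, -21, -28, -36]
sum = -118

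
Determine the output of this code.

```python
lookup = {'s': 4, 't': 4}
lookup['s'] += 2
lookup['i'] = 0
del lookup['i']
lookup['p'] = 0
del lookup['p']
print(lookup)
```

{'s': 6, 't': 4}

lookup['s'] = 4+2 = 6 → {'s': 6, 't': 4}
lookup['i'] = 0 → {'s': 6, 't': 4, 'i': 0}
del 'i' → {'s': 6, 't': 4}
lookup['p'] = 0 → {'s': 6, 't': 4, 'p': 0}
del 'p' → {'s': 6, 't': 4}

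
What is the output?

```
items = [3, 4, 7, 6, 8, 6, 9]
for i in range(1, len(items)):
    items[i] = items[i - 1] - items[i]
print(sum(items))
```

-107

i=1: items[1] = 3-4 = -1 → [3, -1, 7, 6, 8, 6, 9]
i=2: items[2] = (-1)-7 = -8 → [3, -1, -8, 6, 8, 6, 9]
i=3: items[3] = (-8)-6 = -14 → [3, -1, -8, -14, 8, 6, 9]
i=4: items[4] = (-14)-8 = -22 → [3, -1, -8, -14, -22, 6, 9]
i=5: items[5] = (-22)-6 = -28 → [3, -1, -8, -14, -22, -28, 9]
i=6: items[6] = (-28)-9 = -37 → [3, -1, -8, -14, -22, -28, -37]
sum = -107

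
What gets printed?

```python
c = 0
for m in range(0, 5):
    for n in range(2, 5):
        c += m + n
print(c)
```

m=0,n=2: c = 0+2 = 2
m=0,n=3: c = 2+3 = 5
m=0,n=4: c = 5+4 = 9
m=1,n=2: c = 9+3 = 12
m=1,n=3: c = 12+4 = 16
m=1,n=4: c = 16+5 = 21
m=2,n=2: c = 21+4 = 25
m=2,n=3: c = 25+5 = 30
m=2,n=4: c = 30+6 = 36
m=3,n=2: c = 36+5 = 41
m=3,n=3: c = 41+6 = 47
m=3,n=4: c = 47+7 = 54
m=4,n=2: c = 54+6 = 60
m=4,n=3: c = 60+7 = 67
m=4,n=4: c = 67+8 = 75

75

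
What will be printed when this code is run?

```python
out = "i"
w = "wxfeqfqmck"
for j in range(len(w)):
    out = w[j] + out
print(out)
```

kcmqfqefxwi

j=0: prepend 'w' → 'wi'
j=1: prepend 'x' → 'xwi'
j=2: prepend 'f' → 'fxwi'
j=3: prepend 'e' → 'efxwi'
j=4: prepend 'q' → 'qefxwi'
j=5: prepend 'f' → 'fqefxwi'
j=6: prepend 'q' → 'qfqefxwi'
j=7: prepend 'm' → 'mqfqefxwi'
j=8: prepend 'c' → 'cmqfqefxwi'
j=9: prepend 'k' → 'kcmqfqefxwi'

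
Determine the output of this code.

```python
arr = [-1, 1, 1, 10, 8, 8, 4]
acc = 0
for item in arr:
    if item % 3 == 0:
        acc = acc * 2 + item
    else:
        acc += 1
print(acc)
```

7

item=-1: not %3==0, acc = 0+1 = 1
item=1: not %3==0, acc = 1+1 = 2
item=1: not %3==0, acc = 2+1 = 3
item=10: not %3==0, acc = 3+1 = 4
item=8: not %3==0, acc = 4+1 = 5
item=8: not %3==0, acc = 5+1 = 6
item=4: not %3==0, acc = 6+1 = 7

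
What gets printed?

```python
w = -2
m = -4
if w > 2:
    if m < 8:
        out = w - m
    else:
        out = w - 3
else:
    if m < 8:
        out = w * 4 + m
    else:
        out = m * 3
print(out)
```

-12

w=-2, m=-4
w > 2 is False; m < 8 is True
→ out = w * 4 + m = -12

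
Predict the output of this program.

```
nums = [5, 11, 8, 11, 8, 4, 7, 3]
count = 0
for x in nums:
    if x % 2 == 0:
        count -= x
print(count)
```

-20

x=5: not even
x=11: not even
x=8: even, count = 0-8 = -8
x=11: not even
x=8: even, count = (-8)-8 = -16
x=4: even, count = (-16)-4 = -20
x=7: not even
x=3: not even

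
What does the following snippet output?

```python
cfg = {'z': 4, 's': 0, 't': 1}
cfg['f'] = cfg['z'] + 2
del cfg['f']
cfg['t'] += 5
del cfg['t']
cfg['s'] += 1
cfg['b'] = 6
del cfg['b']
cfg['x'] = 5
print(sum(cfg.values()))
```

10

cfg['f'] = cfg['z']+2 = 6 → {'z': 4, 's': 0, 't': 1, 'f': 6}
del 'f' → {'z': 4, 's': 0, 't': 1}
cfg['t'] = 1+5 = 6 → {'z': 4, 's': 0, 't': 6}
del 't' → {'z': 4, 's': 0}
cfg['s'] = 0+1 = 1 → {'z': 4, 's': 1}
cfg['b'] = 6 → {'z': 4, 's': 1, 'b': 6}
del 'b' → {'z': 4, 's': 1}
cfg['x'] = 5 → {'z': 4, 's': 1, 'x': 5}
sum of values = 10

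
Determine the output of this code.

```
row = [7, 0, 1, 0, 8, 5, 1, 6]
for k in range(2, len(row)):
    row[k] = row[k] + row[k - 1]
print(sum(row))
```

k=2: row[2] = 1+0 = 1 → [7, 0, 1, 0, 8, 5, 1, 6]
k=3: row[3] = 0+1 = 1 → [7, 0, 1, 1, 8, 5, 1, 6]
k=4: row[4] = 8+1 = 9 → [7, 0, 1, 1, 9, 5, 1, 6]
k=5: row[5] = 5+9 = 14 → [7, 0, 1, 1, 9, 14, 1, 6]
k=6: row[6] = 1+14 = 15 → [7, 0, 1, 1, 9, 14, 15, 6]
k=7: row[7] = 6+15 = 21 → [7, 0, 1, 1, 9, 14, 15, 21]
sum = 68

68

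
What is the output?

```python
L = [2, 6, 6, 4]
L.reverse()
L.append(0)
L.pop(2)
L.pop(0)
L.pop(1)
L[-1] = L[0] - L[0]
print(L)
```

[6, 0]

reverse → [4, 6, 6, 2]
append 0 → [4, 6, 6, 2, 0]
pop(2) removes 6 → [4, 6, 2, 0]
pop(0) removes 4 → [6, 2, 0]
pop(1) removes 2 → [6, 0]
L[-1] = L[0]-L[0] = 6-6 = 0 → [6, 0]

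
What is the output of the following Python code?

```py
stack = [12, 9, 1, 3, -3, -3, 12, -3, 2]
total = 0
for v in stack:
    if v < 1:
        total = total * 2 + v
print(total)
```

v=12: not <1
v=9: not <1
v=1: not <1
v=3: not <1
v=-3: <1, total = 0*2+(-3) = -3
v=-3: <1, total = (-3)*2+(-3) = -9
v=12: not <1
v=-3: <1, total = (-9)*2+(-3) = -21
v=2: not <1

-21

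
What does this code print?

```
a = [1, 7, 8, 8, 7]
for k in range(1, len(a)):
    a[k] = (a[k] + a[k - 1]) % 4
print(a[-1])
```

3

k=1: a[1] = (7+1)%4 = 0 → [1, 0, 8, 8, 7]
k=2: a[2] = (8+0)%4 = 0 → [1, 0, 0, 8, 7]
k=3: a[3] = (8+0)%4 = 0 → [1, 0, 0, 0, 7]
k=4: a[4] = (7+0)%4 = 3 → [1, 0, 0, 0, 3]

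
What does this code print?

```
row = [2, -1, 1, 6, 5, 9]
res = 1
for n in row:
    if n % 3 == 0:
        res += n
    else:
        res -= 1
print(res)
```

n=2: not %3==0, res = 1-1 = 0
n=-1: not %3==0, res = 0-1 = -1
n=1: not %3==0, res = (-1)-1 = -2
n=6: %3==0, res = (-2)+6 = 4
n=5: not %3==0, res = 4-1 = 3
n=9: %3==0, res = 3+9 = 12

12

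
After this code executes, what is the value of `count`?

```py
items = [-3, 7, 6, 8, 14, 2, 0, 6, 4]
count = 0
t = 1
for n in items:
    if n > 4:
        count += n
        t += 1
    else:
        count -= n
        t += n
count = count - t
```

29

n=-3: not >4, count = 0-(-3) = 3; t=-2
n=7: >4, count = 3+7 = 10; t=-1
n=6: >4, count = 10+6 = 16; t=0
n=8: >4, count = 16+8 = 24; t=1
n=14: >4, count = 24+14 = 38; t=2
n=2: not >4, count = 38-2 = 36; t=4
n=0: not >4, count = 36-0 = 36; t=4
n=6: >4, count = 36+6 = 42; t=5
n=4: not >4, count = 42-4 = 38; t=9
count-t = 38-9 = 29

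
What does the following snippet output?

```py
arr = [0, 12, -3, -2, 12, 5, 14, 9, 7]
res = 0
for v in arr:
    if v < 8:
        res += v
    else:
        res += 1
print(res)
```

11

v=0: <8, res = 0+0 = 0
v=12: not <8, res = 0+1 = 1
v=-3: <8, res = 1+(-3) = -2
v=-2: <8, res = (-2)+(-2) = -4
v=12: not <8, res = (-4)+1 = -3
v=5: <8, res = (-3)+5 = 2
v=14: not <8, res = 2+1 = 3
v=9: not <8, res = 3+1 = 4
v=7: <8, res = 4+7 = 11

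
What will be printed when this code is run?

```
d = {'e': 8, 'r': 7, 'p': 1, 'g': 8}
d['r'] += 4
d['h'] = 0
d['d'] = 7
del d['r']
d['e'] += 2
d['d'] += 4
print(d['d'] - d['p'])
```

10

d['r'] = 7+4 = 11 → {'e': 8, 'r': 11, 'p': 1, 'g': 8}
d['h'] = 0 → {'e': 8, 'r': 11, 'p': 1, 'g': 8, 'h': 0}
d['d'] = 7 → {'e': 8, 'r': 11, 'p': 1, 'g': 8, 'h': 0, 'd': 7}
del 'r' → {'e': 8, 'p': 1, 'g': 8, 'h': 0, 'd': 7}
d['e'] = 8+2 = 10 → {'e': 10, 'p': 1, 'g': 8, 'h': 0, 'd': 7}
d['d'] = 7+4 = 11 → {'e': 10, 'p': 1, 'g': 8, 'h': 0, 'd': 11}
d['d']-d['p'] = 11-1 = 10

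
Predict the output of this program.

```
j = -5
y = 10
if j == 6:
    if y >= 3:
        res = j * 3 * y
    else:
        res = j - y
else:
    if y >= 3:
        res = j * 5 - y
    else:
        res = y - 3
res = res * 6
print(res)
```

-210

j=-5, y=10
j == 6 is False; y >= 3 is True
→ res = j * 5 - y = -35
res = (-35)*6 = -210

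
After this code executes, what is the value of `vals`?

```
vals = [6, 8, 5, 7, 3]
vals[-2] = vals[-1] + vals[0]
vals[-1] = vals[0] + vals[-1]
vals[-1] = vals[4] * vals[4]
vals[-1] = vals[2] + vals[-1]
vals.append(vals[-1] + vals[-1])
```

vals[-2] = vals[-1]+vals[0] = 3+6 = 9 → [6, 8, 5, 9, 3]
vals[-1] = vals[0]+vals[-1] = 6+3 = 9 → [6, 8, 5, 9, 9]
vals[-1] = vals[4]*vals[4] = 9*9 = 81 → [6, 8, 5, 9, 81]
vals[-1] = vals[2]+vals[-1] = 5+81 = 86 → [6, 8, 5, 9, 86]
append vals[-1]+vals[-1] = 86+86 = 172 → [6, 8, 5, 9, 86, 172]

[6, 8, 5, 9, 86, 172]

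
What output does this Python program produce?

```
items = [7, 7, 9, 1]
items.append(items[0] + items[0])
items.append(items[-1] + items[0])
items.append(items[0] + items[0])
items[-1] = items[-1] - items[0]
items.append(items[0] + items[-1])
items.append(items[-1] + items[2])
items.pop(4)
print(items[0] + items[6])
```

21

append items[0]+items[0] = 7+7 = 14 → [7, 7, 9, 1, 14]
append items[-1]+items[0] = 14+7 = 21 → [7, 7, 9, 1, 14, 21]
append items[0]+items[0] = 7+7 = 14 → [7, 7, 9, 1, 14, 21, 14]
items[-1] = items[-1]-items[0] = 14-7 = 7 → [7, 7, 9, 1, 14, 21, 7]
append items[0]+items[-1] = 7+7 = 14 → [7, 7, 9, 1, 14, 21, 7, 14]
append items[-1]+items[2] = 14+9 = 23 → [7, 7, 9, 1, 14, 21, 7, 14, 23]
pop(4) removes 14 → [7, 7, 9, 1, 21, 7, 14, 23]
items[0]+items[6] = 7+14 = 21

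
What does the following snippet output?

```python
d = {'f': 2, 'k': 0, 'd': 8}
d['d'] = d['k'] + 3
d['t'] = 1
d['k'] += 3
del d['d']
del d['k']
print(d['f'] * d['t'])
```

d['d'] = d['k']+3 = 3 → {'f': 2, 'k': 0, 'd': 3}
d['t'] = 1 → {'f': 2, 'k': 0, 'd': 3, 't': 1}
d['k'] = 0+3 = 3 → {'f': 2, 'k': 3, 'd': 3, 't': 1}
del 'd' → {'f': 2, 'k': 3, 't': 1}
del 'k' → {'f': 2, 't': 1}
d['f']*d['t'] = 2*1 = 2

2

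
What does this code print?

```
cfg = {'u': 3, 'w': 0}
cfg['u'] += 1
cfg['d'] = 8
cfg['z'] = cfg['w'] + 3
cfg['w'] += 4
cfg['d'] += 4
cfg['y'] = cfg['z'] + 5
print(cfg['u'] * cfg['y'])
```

32

cfg['u'] = 3+1 = 4 → {'u': 4, 'w': 0}
cfg['d'] = 8 → {'u': 4, 'w': 0, 'd': 8}
cfg['z'] = cfg['w']+3 = 3 → {'u': 4, 'w': 0, 'd': 8, 'z': 3}
cfg['w'] = 0+4 = 4 → {'u': 4, 'w': 4, 'd': 8, 'z': 3}
cfg['d'] = 8+4 = 12 → {'u': 4, 'w': 4, 'd': 12, 'z': 3}
cfg['y'] = cfg['z']+5 = 8 → {'u': 4, 'w': 4, 'd': 12, 'z': 3, 'y': 8}
cfg['u']*cfg['y'] = 4*8 = 32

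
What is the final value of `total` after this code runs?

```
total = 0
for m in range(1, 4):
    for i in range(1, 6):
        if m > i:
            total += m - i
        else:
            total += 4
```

m=1,i=1: not 1>1, total = 0+4 = 4
m=1,i=2: not 1>2, total = 4+4 = 8
m=1,i=3: not 1>3, total = 8+4 = 12
m=1,i=4: not 1>4, total = 12+4 = 16
m=1,i=5: not 1>5, total = 16+4 = 20
m=2,i=1: 2>1, total = 20+1 = 21
m=2,i=2: not 2>2, total = 21+4 = 25
m=2,i=3: not 2>3, total = 25+4 = 29
m=2,i=4: not 2>4, total = 29+4 = 33
m=2,i=5: not 2>5, total = 33+4 = 37
m=3,i=1: 3>1, total = 37+2 = 39
m=3,i=2: 3>2, total = 39+1 = 40
m=3,i=3: not 3>3, total = 40+4 = 44
m=3,i=4: not 3>4, total = 44+4 = 48
m=3,i=5: not 3>5, total = 48+4 = 52

52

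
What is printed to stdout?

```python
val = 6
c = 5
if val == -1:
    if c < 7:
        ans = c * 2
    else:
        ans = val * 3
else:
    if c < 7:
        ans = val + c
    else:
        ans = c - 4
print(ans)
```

val=6, c=5
val == -1 is False; c < 7 is True
→ ans = val + c = 11

11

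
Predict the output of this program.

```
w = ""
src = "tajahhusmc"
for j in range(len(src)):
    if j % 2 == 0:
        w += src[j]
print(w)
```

j=0: add 't' → 't'
j=1: skip
j=2: add 'j' → 'tj'
j=3: skip
j=4: add 'h' → 'tjh'
j=5: skip
j=6: add 'u' → 'tjhu'
j=7: skip
j=8: add 'm' → 'tjhum'
j=9: skip

tjhum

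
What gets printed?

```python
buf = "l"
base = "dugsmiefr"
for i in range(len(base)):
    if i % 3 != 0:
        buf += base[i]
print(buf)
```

lugmifr

i=0: skip
i=1: add 'u' → 'lu'
i=2: add 'g' → 'lug'
i=3: skip
i=4: add 'm' → 'lugm'
i=5: add 'i' → 'lugmi'
i=6: skip
i=7: add 'f' → 'lugmif'
i=8: add 'r' → 'lugmifr'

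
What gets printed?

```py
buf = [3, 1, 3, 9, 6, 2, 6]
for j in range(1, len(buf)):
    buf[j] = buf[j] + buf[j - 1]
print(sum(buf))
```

106

j=1: buf[1] = 1+3 = 4 → [3, 4, 3, 9, 6, 2, 6]
j=2: buf[2] = 3+4 = 7 → [3, 4, 7, 9, 6, 2, 6]
j=3: buf[3] = 9+7 = 16 → [3, 4, 7, 16, 6, 2, 6]
j=4: buf[4] = 6+16 = 22 → [3, 4, 7, 16, 22, 2, 6]
j=5: buf[5] = 2+22 = 24 → [3, 4, 7, 16, 22, 24, 6]
j=6: buf[6] = 6+24 = 30 → [3, 4, 7, 16, 22, 24, 30]
sum = 106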